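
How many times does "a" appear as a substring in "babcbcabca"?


Searching for "a" in "babcbcabca"
Scanning each position:
  Position 0: "b" => no
  Position 1: "a" => MATCH
  Position 2: "b" => no
  Position 3: "c" => no
  Position 4: "b" => no
  Position 5: "c" => no
  Position 6: "a" => MATCH
  Position 7: "b" => no
  Position 8: "c" => no
  Position 9: "a" => MATCH
Total occurrences: 3

3


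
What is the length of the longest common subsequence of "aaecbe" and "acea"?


LCS of "aaecbe" and "acea"
DP table:
           a    c    e    a
      0    0    0    0    0
  a   0    1    1    1    1
  a   0    1    1    1    2
  e   0    1    1    2    2
  c   0    1    2    2    2
  b   0    1    2    2    2
  e   0    1    2    3    3
LCS length = dp[6][4] = 3

3


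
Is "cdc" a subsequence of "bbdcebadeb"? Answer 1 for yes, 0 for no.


Check if "cdc" is a subsequence of "bbdcebadeb"
Greedy scan:
  Position 0 ('b'): no match needed
  Position 1 ('b'): no match needed
  Position 2 ('d'): no match needed
  Position 3 ('c'): matches sub[0] = 'c'
  Position 4 ('e'): no match needed
  Position 5 ('b'): no match needed
  Position 6 ('a'): no match needed
  Position 7 ('d'): matches sub[1] = 'd'
  Position 8 ('e'): no match needed
  Position 9 ('b'): no match needed
Only matched 2/3 characters => not a subsequence

0


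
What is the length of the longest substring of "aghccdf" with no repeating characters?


Input: "aghccdf"
Sliding window (track last position of each char):
  Position 0 ('a'): window [0,0] length 1 -- new best
  Position 1 ('g'): window [0,1] length 2 -- new best
  Position 2 ('h'): window [0,2] length 3 -- new best
  Position 3 ('c'): window [0,3] length 4 -- new best
  Position 4 ('c'): repeat (last at 3), move window start to 4
  Position 4 ('c'): window [4,4] length 1
  Position 5 ('d'): window [4,5] length 2
  Position 6 ('f'): window [4,6] length 3
Longest substring with no repeats: "aghc" with length 4

4


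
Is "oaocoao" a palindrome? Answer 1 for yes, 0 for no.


Input: oaocoao
Reversed: oaocoao
  Compare pos 0 ('o') with pos 6 ('o'): match
  Compare pos 1 ('a') with pos 5 ('a'): match
  Compare pos 2 ('o') with pos 4 ('o'): match
Result: palindrome

1


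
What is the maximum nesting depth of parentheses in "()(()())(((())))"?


Input: "()(()())(((())))"
Tracking depth:
  Position 0 '(': depth becomes 1
  Position 1 ')': depth becomes 0
  Position 2 '(': depth becomes 1
  Position 3 '(': depth becomes 2
  Position 4 ')': depth becomes 1
  Position 5 '(': depth becomes 2
  Position 6 ')': depth becomes 1
  Position 7 ')': depth becomes 0
  Position 8 '(': depth becomes 1
  Position 9 '(': depth becomes 2
  Position 10 '(': depth becomes 3
  Position 11 '(': depth becomes 4
  Position 12 ')': depth becomes 3
  Position 13 ')': depth becomes 2
  Position 14 ')': depth becomes 1
  Position 15 ')': depth becomes 0
Maximum depth reached: 4

4


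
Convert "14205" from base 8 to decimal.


Input: "14205" in base 8
Positional expansion:
  Digit '1' (value 1) x 8^4 = 4096
  Digit '4' (value 4) x 8^3 = 2048
  Digit '2' (value 2) x 8^2 = 128
  Digit '0' (value 0) x 8^1 = 0
  Digit '5' (value 5) x 8^0 = 5
Sum = 6277

6277


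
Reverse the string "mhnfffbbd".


Input: mhnfffbbd
Reading characters right to left:
  Position 8: 'd'
  Position 7: 'b'
  Position 6: 'b'
  Position 5: 'f'
  Position 4: 'f'
  Position 3: 'f'
  Position 2: 'n'
  Position 1: 'h'
  Position 0: 'm'
Reversed: dbbfffnhm

dbbfffnhm


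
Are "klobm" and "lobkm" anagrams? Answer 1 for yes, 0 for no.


Strings: "klobm", "lobkm"
Sorted first:  bklmo
Sorted second: bklmo
Sorted forms match => anagrams

1


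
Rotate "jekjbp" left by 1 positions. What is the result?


Input: "jekjbp", rotate left by 1
First 1 characters: "j"
Remaining characters: "ekjbp"
Concatenate remaining + first: "ekjbp" + "j" = "ekjbpj"

ekjbpj


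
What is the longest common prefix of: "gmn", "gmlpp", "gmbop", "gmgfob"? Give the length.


Words: gmn, gmlpp, gmbop, gmgfob
  Position 0: all 'g' => match
  Position 1: all 'm' => match
  Position 2: ('n', 'l', 'b', 'g') => mismatch, stop
LCP = "gm" (length 2)

2


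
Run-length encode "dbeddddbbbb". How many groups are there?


Input: dbeddddbbbb
Scanning for consecutive runs:
  Group 1: 'd' x 1 (positions 0-0)
  Group 2: 'b' x 1 (positions 1-1)
  Group 3: 'e' x 1 (positions 2-2)
  Group 4: 'd' x 4 (positions 3-6)
  Group 5: 'b' x 4 (positions 7-10)
Total groups: 5

5


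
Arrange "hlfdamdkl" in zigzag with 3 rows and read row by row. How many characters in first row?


Zigzag "hlfdamdkl" into 3 rows:
Placing characters:
  'h' => row 0
  'l' => row 1
  'f' => row 2
  'd' => row 1
  'a' => row 0
  'm' => row 1
  'd' => row 2
  'k' => row 1
  'l' => row 0
Rows:
  Row 0: "hal"
  Row 1: "ldmk"
  Row 2: "fd"
First row length: 3

3


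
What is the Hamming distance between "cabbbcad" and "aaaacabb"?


Comparing "cabbbcad" and "aaaacabb" position by position:
  Position 0: 'c' vs 'a' => differ
  Position 1: 'a' vs 'a' => same
  Position 2: 'b' vs 'a' => differ
  Position 3: 'b' vs 'a' => differ
  Position 4: 'b' vs 'c' => differ
  Position 5: 'c' vs 'a' => differ
  Position 6: 'a' vs 'b' => differ
  Position 7: 'd' vs 'b' => differ
Total differences (Hamming distance): 7

7


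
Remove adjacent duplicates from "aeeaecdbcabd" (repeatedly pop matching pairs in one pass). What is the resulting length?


Input: aeeaecdbcabd
Stack-based adjacent duplicate removal:
  Read 'a': push. Stack: a
  Read 'e': push. Stack: ae
  Read 'e': matches stack top 'e' => pop. Stack: a
  Read 'a': matches stack top 'a' => pop. Stack: (empty)
  Read 'e': push. Stack: e
  Read 'c': push. Stack: ec
  Read 'd': push. Stack: ecd
  Read 'b': push. Stack: ecdb
  Read 'c': push. Stack: ecdbc
  Read 'a': push. Stack: ecdbca
  Read 'b': push. Stack: ecdbcab
  Read 'd': push. Stack: ecdbcabd
Final stack: "ecdbcabd" (length 8)

8


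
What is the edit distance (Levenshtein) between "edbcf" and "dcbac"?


Computing edit distance: "edbcf" -> "dcbac"
DP table:
           d    c    b    a    c
      0    1    2    3    4    5
  e   1    1    2    3    4    5
  d   2    1    2    3    4    5
  b   3    2    2    2    3    4
  c   4    3    2    3    3    3
  f   5    4    3    3    4    4
Edit distance = dp[5][5] = 4

4


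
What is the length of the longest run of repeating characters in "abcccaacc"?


Input: "abcccaacc"
Scanning for longest run:
  Position 1 ('b'): new char, reset run to 1
  Position 2 ('c'): new char, reset run to 1
  Position 3 ('c'): continues run of 'c', length=2
  Position 4 ('c'): continues run of 'c', length=3
  Position 5 ('a'): new char, reset run to 1
  Position 6 ('a'): continues run of 'a', length=2
  Position 7 ('c'): new char, reset run to 1
  Position 8 ('c'): continues run of 'c', length=2
Longest run: 'c' with length 3

3


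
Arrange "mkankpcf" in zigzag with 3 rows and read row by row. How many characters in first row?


Zigzag "mkankpcf" into 3 rows:
Placing characters:
  'm' => row 0
  'k' => row 1
  'a' => row 2
  'n' => row 1
  'k' => row 0
  'p' => row 1
  'c' => row 2
  'f' => row 1
Rows:
  Row 0: "mk"
  Row 1: "knpf"
  Row 2: "ac"
First row length: 2

2


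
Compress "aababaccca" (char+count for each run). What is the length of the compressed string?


Input: aababaccca
Runs:
  'a' x 2 => "a2"
  'b' x 1 => "b1"
  'a' x 1 => "a1"
  'b' x 1 => "b1"
  'a' x 1 => "a1"
  'c' x 3 => "c3"
  'a' x 1 => "a1"
Compressed: "a2b1a1b1a1c3a1"
Compressed length: 14

14


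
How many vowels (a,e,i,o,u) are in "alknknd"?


Input: alknknd
Checking each character:
  'a' at position 0: vowel (running total: 1)
  'l' at position 1: consonant
  'k' at position 2: consonant
  'n' at position 3: consonant
  'k' at position 4: consonant
  'n' at position 5: consonant
  'd' at position 6: consonant
Total vowels: 1

1


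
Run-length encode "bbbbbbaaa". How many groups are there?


Input: bbbbbbaaa
Scanning for consecutive runs:
  Group 1: 'b' x 6 (positions 0-5)
  Group 2: 'a' x 3 (positions 6-8)
Total groups: 2

2


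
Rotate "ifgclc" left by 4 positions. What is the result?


Input: "ifgclc", rotate left by 4
First 4 characters: "ifgc"
Remaining characters: "lc"
Concatenate remaining + first: "lc" + "ifgc" = "lcifgc"

lcifgc


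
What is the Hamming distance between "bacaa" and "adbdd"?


Comparing "bacaa" and "adbdd" position by position:
  Position 0: 'b' vs 'a' => differ
  Position 1: 'a' vs 'd' => differ
  Position 2: 'c' vs 'b' => differ
  Position 3: 'a' vs 'd' => differ
  Position 4: 'a' vs 'd' => differ
Total differences (Hamming distance): 5

5


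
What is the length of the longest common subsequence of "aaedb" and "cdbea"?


LCS of "aaedb" and "cdbea"
DP table:
           c    d    b    e    a
      0    0    0    0    0    0
  a   0    0    0    0    0    1
  a   0    0    0    0    0    1
  e   0    0    0    0    1    1
  d   0    0    1    1    1    1
  b   0    0    1    2    2    2
LCS length = dp[5][5] = 2

2


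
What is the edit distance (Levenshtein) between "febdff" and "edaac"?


Computing edit distance: "febdff" -> "edaac"
DP table:
           e    d    a    a    c
      0    1    2    3    4    5
  f   1    1    2    3    4    5
  e   2    1    2    3    4    5
  b   3    2    2    3    4    5
  d   4    3    2    3    4    5
  f   5    4    3    3    4    5
  f   6    5    4    4    4    5
Edit distance = dp[6][5] = 5

5


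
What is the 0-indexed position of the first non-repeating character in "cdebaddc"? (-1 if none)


Input: cdebaddc
Character frequencies:
  'a': 1
  'b': 1
  'c': 2
  'd': 3
  'e': 1
Scanning left to right for freq == 1:
  Position 0 ('c'): freq=2, skip
  Position 1 ('d'): freq=3, skip
  Position 2 ('e'): unique! => answer = 2

2


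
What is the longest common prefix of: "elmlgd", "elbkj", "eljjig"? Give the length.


Words: elmlgd, elbkj, eljjig
  Position 0: all 'e' => match
  Position 1: all 'l' => match
  Position 2: ('m', 'b', 'j') => mismatch, stop
LCP = "el" (length 2)

2


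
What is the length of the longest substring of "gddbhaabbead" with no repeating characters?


Input: "gddbhaabbead"
Sliding window (track last position of each char):
  Position 0 ('g'): window [0,0] length 1 -- new best
  Position 1 ('d'): window [0,1] length 2 -- new best
  Position 2 ('d'): repeat (last at 1), move window start to 2
  Position 2 ('d'): window [2,2] length 1
  Position 3 ('b'): window [2,3] length 2
  Position 4 ('h'): window [2,4] length 3 -- new best
  Position 5 ('a'): window [2,5] length 4 -- new best
  Position 6 ('a'): repeat (last at 5), move window start to 6
  Position 6 ('a'): window [6,6] length 1
  Position 7 ('b'): window [6,7] length 2
  Position 8 ('b'): repeat (last at 7), move window start to 8
  Position 8 ('b'): window [8,8] length 1
  Position 9 ('e'): window [8,9] length 2
  Position 10 ('a'): window [8,10] length 3
  Position 11 ('d'): window [8,11] length 4
Longest substring with no repeats: "dbha" with length 4

4


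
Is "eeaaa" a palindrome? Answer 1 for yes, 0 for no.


Input: eeaaa
Reversed: aaaee
  Compare pos 0 ('e') with pos 4 ('a'): MISMATCH
  Compare pos 1 ('e') with pos 3 ('a'): MISMATCH
Result: not a palindrome

0


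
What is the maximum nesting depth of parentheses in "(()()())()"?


Input: "(()()())()"
Tracking depth:
  Position 0 '(': depth becomes 1
  Position 1 '(': depth becomes 2
  Position 2 ')': depth becomes 1
  Position 3 '(': depth becomes 2
  Position 4 ')': depth becomes 1
  Position 5 '(': depth becomes 2
  Position 6 ')': depth becomes 1
  Position 7 ')': depth becomes 0
  Position 8 '(': depth becomes 1
  Position 9 ')': depth becomes 0
Maximum depth reached: 2

2


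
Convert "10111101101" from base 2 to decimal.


Input: "10111101101" in base 2
Positional expansion:
  Digit '1' (value 1) x 2^10 = 1024
  Digit '0' (value 0) x 2^9 = 0
  Digit '1' (value 1) x 2^8 = 256
  Digit '1' (value 1) x 2^7 = 128
  Digit '1' (value 1) x 2^6 = 64
  Digit '1' (value 1) x 2^5 = 32
  Digit '0' (value 0) x 2^4 = 0
  Digit '1' (value 1) x 2^3 = 8
  Digit '1' (value 1) x 2^2 = 4
  Digit '0' (value 0) x 2^1 = 0
  Digit '1' (value 1) x 2^0 = 1
Sum = 1517

1517


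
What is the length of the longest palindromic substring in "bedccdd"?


Input: "bedccdd"
Checking substrings for palindromes:
  [2:6] "dccd" (len 4) => palindrome
  [3:5] "cc" (len 2) => palindrome
  [5:7] "dd" (len 2) => palindrome
Longest palindromic substring: "dccd" with length 4

4


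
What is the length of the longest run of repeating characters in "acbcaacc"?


Input: "acbcaacc"
Scanning for longest run:
  Position 1 ('c'): new char, reset run to 1
  Position 2 ('b'): new char, reset run to 1
  Position 3 ('c'): new char, reset run to 1
  Position 4 ('a'): new char, reset run to 1
  Position 5 ('a'): continues run of 'a', length=2
  Position 6 ('c'): new char, reset run to 1
  Position 7 ('c'): continues run of 'c', length=2
Longest run: 'a' with length 2

2


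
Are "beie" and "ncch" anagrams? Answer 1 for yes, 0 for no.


Strings: "beie", "ncch"
Sorted first:  beei
Sorted second: cchn
Differ at position 0: 'b' vs 'c' => not anagrams

0


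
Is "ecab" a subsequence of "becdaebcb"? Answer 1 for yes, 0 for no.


Check if "ecab" is a subsequence of "becdaebcb"
Greedy scan:
  Position 0 ('b'): no match needed
  Position 1 ('e'): matches sub[0] = 'e'
  Position 2 ('c'): matches sub[1] = 'c'
  Position 3 ('d'): no match needed
  Position 4 ('a'): matches sub[2] = 'a'
  Position 5 ('e'): no match needed
  Position 6 ('b'): matches sub[3] = 'b'
  Position 7 ('c'): no match needed
  Position 8 ('b'): no match needed
All 4 characters matched => is a subsequence

1


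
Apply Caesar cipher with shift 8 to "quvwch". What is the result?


Caesar cipher: shift "quvwch" by 8
  'q' (pos 16) + 8 = pos 24 = 'y'
  'u' (pos 20) + 8 = pos 2 = 'c'
  'v' (pos 21) + 8 = pos 3 = 'd'
  'w' (pos 22) + 8 = pos 4 = 'e'
  'c' (pos 2) + 8 = pos 10 = 'k'
  'h' (pos 7) + 8 = pos 15 = 'p'
Result: ycdekp

ycdekp


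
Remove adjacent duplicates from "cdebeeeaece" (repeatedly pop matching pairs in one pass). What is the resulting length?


Input: cdebeeeaece
Stack-based adjacent duplicate removal:
  Read 'c': push. Stack: c
  Read 'd': push. Stack: cd
  Read 'e': push. Stack: cde
  Read 'b': push. Stack: cdeb
  Read 'e': push. Stack: cdebe
  Read 'e': matches stack top 'e' => pop. Stack: cdeb
  Read 'e': push. Stack: cdebe
  Read 'a': push. Stack: cdebea
  Read 'e': push. Stack: cdebeae
  Read 'c': push. Stack: cdebeaec
  Read 'e': push. Stack: cdebeaece
Final stack: "cdebeaece" (length 9)

9


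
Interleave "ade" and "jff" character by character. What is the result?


Interleaving "ade" and "jff":
  Position 0: 'a' from first, 'j' from second => "aj"
  Position 1: 'd' from first, 'f' from second => "df"
  Position 2: 'e' from first, 'f' from second => "ef"
Result: ajdfef

ajdfef


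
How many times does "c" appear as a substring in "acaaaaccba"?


Searching for "c" in "acaaaaccba"
Scanning each position:
  Position 0: "a" => no
  Position 1: "c" => MATCH
  Position 2: "a" => no
  Position 3: "a" => no
  Position 4: "a" => no
  Position 5: "a" => no
  Position 6: "c" => MATCH
  Position 7: "c" => MATCH
  Position 8: "b" => no
  Position 9: "a" => no
Total occurrences: 3

3


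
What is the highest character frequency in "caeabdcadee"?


Input: caeabdcadee
Character counts:
  'a': 3
  'b': 1
  'c': 2
  'd': 2
  'e': 3
Maximum frequency: 3

3


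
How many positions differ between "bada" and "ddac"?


Comparing "bada" and "ddac" position by position:
  Position 0: 'b' vs 'd' => DIFFER
  Position 1: 'a' vs 'd' => DIFFER
  Position 2: 'd' vs 'a' => DIFFER
  Position 3: 'a' vs 'c' => DIFFER
Positions that differ: 4

4


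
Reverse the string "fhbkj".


Input: fhbkj
Reading characters right to left:
  Position 4: 'j'
  Position 3: 'k'
  Position 2: 'b'
  Position 1: 'h'
  Position 0: 'f'
Reversed: jkbhf

jkbhf


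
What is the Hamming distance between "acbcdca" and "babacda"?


Comparing "acbcdca" and "babacda" position by position:
  Position 0: 'a' vs 'b' => differ
  Position 1: 'c' vs 'a' => differ
  Position 2: 'b' vs 'b' => same
  Position 3: 'c' vs 'a' => differ
  Position 4: 'd' vs 'c' => differ
  Position 5: 'c' vs 'd' => differ
  Position 6: 'a' vs 'a' => same
Total differences (Hamming distance): 5

5


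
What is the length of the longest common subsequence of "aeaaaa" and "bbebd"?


LCS of "aeaaaa" and "bbebd"
DP table:
           b    b    e    b    d
      0    0    0    0    0    0
  a   0    0    0    0    0    0
  e   0    0    0    1    1    1
  a   0    0    0    1    1    1
  a   0    0    0    1    1    1
  a   0    0    0    1    1    1
  a   0    0    0    1    1    1
LCS length = dp[6][5] = 1

1


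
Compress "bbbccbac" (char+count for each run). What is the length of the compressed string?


Input: bbbccbac
Runs:
  'b' x 3 => "b3"
  'c' x 2 => "c2"
  'b' x 1 => "b1"
  'a' x 1 => "a1"
  'c' x 1 => "c1"
Compressed: "b3c2b1a1c1"
Compressed length: 10

10


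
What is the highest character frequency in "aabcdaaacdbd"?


Input: aabcdaaacdbd
Character counts:
  'a': 5
  'b': 2
  'c': 2
  'd': 3
Maximum frequency: 5

5


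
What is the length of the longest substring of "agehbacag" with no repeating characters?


Input: "agehbacag"
Sliding window (track last position of each char):
  Position 0 ('a'): window [0,0] length 1 -- new best
  Position 1 ('g'): window [0,1] length 2 -- new best
  Position 2 ('e'): window [0,2] length 3 -- new best
  Position 3 ('h'): window [0,3] length 4 -- new best
  Position 4 ('b'): window [0,4] length 5 -- new best
  Position 5 ('a'): repeat (last at 0), move window start to 1
  Position 5 ('a'): window [1,5] length 5
  Position 6 ('c'): window [1,6] length 6 -- new best
  Position 7 ('a'): repeat (last at 5), move window start to 6
  Position 7 ('a'): window [6,7] length 2
  Position 8 ('g'): window [6,8] length 3
Longest substring with no repeats: "gehbac" with length 6

6


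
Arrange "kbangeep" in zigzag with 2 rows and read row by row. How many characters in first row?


Zigzag "kbangeep" into 2 rows:
Placing characters:
  'k' => row 0
  'b' => row 1
  'a' => row 0
  'n' => row 1
  'g' => row 0
  'e' => row 1
  'e' => row 0
  'p' => row 1
Rows:
  Row 0: "kage"
  Row 1: "bnep"
First row length: 4

4


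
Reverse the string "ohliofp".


Input: ohliofp
Reading characters right to left:
  Position 6: 'p'
  Position 5: 'f'
  Position 4: 'o'
  Position 3: 'i'
  Position 2: 'l'
  Position 1: 'h'
  Position 0: 'o'
Reversed: pfoilho

pfoilho


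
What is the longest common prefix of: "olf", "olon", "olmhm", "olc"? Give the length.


Words: olf, olon, olmhm, olc
  Position 0: all 'o' => match
  Position 1: all 'l' => match
  Position 2: ('f', 'o', 'm', 'c') => mismatch, stop
LCP = "ol" (length 2)

2


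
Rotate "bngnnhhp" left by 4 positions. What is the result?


Input: "bngnnhhp", rotate left by 4
First 4 characters: "bngn"
Remaining characters: "nhhp"
Concatenate remaining + first: "nhhp" + "bngn" = "nhhpbngn"

nhhpbngn


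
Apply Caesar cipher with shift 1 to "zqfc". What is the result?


Caesar cipher: shift "zqfc" by 1
  'z' (pos 25) + 1 = pos 0 = 'a'
  'q' (pos 16) + 1 = pos 17 = 'r'
  'f' (pos 5) + 1 = pos 6 = 'g'
  'c' (pos 2) + 1 = pos 3 = 'd'
Result: argd

argd


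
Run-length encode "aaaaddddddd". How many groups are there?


Input: aaaaddddddd
Scanning for consecutive runs:
  Group 1: 'a' x 4 (positions 0-3)
  Group 2: 'd' x 7 (positions 4-10)
Total groups: 2

2


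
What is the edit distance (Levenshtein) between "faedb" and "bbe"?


Computing edit distance: "faedb" -> "bbe"
DP table:
           b    b    e
      0    1    2    3
  f   1    1    2    3
  a   2    2    2    3
  e   3    3    3    2
  d   4    4    4    3
  b   5    4    4    4
Edit distance = dp[5][3] = 4

4


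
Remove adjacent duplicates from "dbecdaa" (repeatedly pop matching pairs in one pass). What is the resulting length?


Input: dbecdaa
Stack-based adjacent duplicate removal:
  Read 'd': push. Stack: d
  Read 'b': push. Stack: db
  Read 'e': push. Stack: dbe
  Read 'c': push. Stack: dbec
  Read 'd': push. Stack: dbecd
  Read 'a': push. Stack: dbecda
  Read 'a': matches stack top 'a' => pop. Stack: dbecd
Final stack: "dbecd" (length 5)

5


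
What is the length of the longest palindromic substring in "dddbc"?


Input: "dddbc"
Checking substrings for palindromes:
  [0:3] "ddd" (len 3) => palindrome
  [0:2] "dd" (len 2) => palindrome
  [1:3] "dd" (len 2) => palindrome
Longest palindromic substring: "ddd" with length 3

3


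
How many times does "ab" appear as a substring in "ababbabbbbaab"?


Searching for "ab" in "ababbabbbbaab"
Scanning each position:
  Position 0: "ab" => MATCH
  Position 1: "ba" => no
  Position 2: "ab" => MATCH
  Position 3: "bb" => no
  Position 4: "ba" => no
  Position 5: "ab" => MATCH
  Position 6: "bb" => no
  Position 7: "bb" => no
  Position 8: "bb" => no
  Position 9: "ba" => no
  Position 10: "aa" => no
  Position 11: "ab" => MATCH
Total occurrences: 4

4


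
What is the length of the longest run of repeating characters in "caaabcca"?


Input: "caaabcca"
Scanning for longest run:
  Position 1 ('a'): new char, reset run to 1
  Position 2 ('a'): continues run of 'a', length=2
  Position 3 ('a'): continues run of 'a', length=3
  Position 4 ('b'): new char, reset run to 1
  Position 5 ('c'): new char, reset run to 1
  Position 6 ('c'): continues run of 'c', length=2
  Position 7 ('a'): new char, reset run to 1
Longest run: 'a' with length 3

3


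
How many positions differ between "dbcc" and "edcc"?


Comparing "dbcc" and "edcc" position by position:
  Position 0: 'd' vs 'e' => DIFFER
  Position 1: 'b' vs 'd' => DIFFER
  Position 2: 'c' vs 'c' => same
  Position 3: 'c' vs 'c' => same
Positions that differ: 2

2


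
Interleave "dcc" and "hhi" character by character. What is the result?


Interleaving "dcc" and "hhi":
  Position 0: 'd' from first, 'h' from second => "dh"
  Position 1: 'c' from first, 'h' from second => "ch"
  Position 2: 'c' from first, 'i' from second => "ci"
Result: dhchci

dhchci


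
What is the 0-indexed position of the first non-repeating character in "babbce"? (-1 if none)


Input: babbce
Character frequencies:
  'a': 1
  'b': 3
  'c': 1
  'e': 1
Scanning left to right for freq == 1:
  Position 0 ('b'): freq=3, skip
  Position 1 ('a'): unique! => answer = 1

1


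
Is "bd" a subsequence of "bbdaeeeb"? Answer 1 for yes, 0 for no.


Check if "bd" is a subsequence of "bbdaeeeb"
Greedy scan:
  Position 0 ('b'): matches sub[0] = 'b'
  Position 1 ('b'): no match needed
  Position 2 ('d'): matches sub[1] = 'd'
  Position 3 ('a'): no match needed
  Position 4 ('e'): no match needed
  Position 5 ('e'): no match needed
  Position 6 ('e'): no match needed
  Position 7 ('b'): no match needed
All 2 characters matched => is a subsequence

1


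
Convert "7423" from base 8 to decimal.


Input: "7423" in base 8
Positional expansion:
  Digit '7' (value 7) x 8^3 = 3584
  Digit '4' (value 4) x 8^2 = 256
  Digit '2' (value 2) x 8^1 = 16
  Digit '3' (value 3) x 8^0 = 3
Sum = 3859

3859


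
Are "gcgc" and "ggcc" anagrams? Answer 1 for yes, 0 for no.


Strings: "gcgc", "ggcc"
Sorted first:  ccgg
Sorted second: ccgg
Sorted forms match => anagrams

1


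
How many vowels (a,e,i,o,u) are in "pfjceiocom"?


Input: pfjceiocom
Checking each character:
  'p' at position 0: consonant
  'f' at position 1: consonant
  'j' at position 2: consonant
  'c' at position 3: consonant
  'e' at position 4: vowel (running total: 1)
  'i' at position 5: vowel (running total: 2)
  'o' at position 6: vowel (running total: 3)
  'c' at position 7: consonant
  'o' at position 8: vowel (running total: 4)
  'm' at position 9: consonant
Total vowels: 4

4


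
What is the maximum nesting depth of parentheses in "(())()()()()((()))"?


Input: "(())()()()()((()))"
Tracking depth:
  Position 0 '(': depth becomes 1
  Position 1 '(': depth becomes 2
  Position 2 ')': depth becomes 1
  Position 3 ')': depth becomes 0
  Position 4 '(': depth becomes 1
  Position 5 ')': depth becomes 0
  Position 6 '(': depth becomes 1
  Position 7 ')': depth becomes 0
  Position 8 '(': depth becomes 1
  Position 9 ')': depth becomes 0
  Position 10 '(': depth becomes 1
  Position 11 ')': depth becomes 0
  Position 12 '(': depth becomes 1
  Position 13 '(': depth becomes 2
  Position 14 '(': depth becomes 3
  Position 15 ')': depth becomes 2
  Position 16 ')': depth becomes 1
  Position 17 ')': depth becomes 0
Maximum depth reached: 3

3


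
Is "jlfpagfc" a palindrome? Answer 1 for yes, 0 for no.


Input: jlfpagfc
Reversed: cfgapflj
  Compare pos 0 ('j') with pos 7 ('c'): MISMATCH
  Compare pos 1 ('l') with pos 6 ('f'): MISMATCH
  Compare pos 2 ('f') with pos 5 ('g'): MISMATCH
  Compare pos 3 ('p') with pos 4 ('a'): MISMATCH
Result: not a palindrome

0


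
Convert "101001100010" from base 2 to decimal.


Input: "101001100010" in base 2
Positional expansion:
  Digit '1' (value 1) x 2^11 = 2048
  Digit '0' (value 0) x 2^10 = 0
  Digit '1' (value 1) x 2^9 = 512
  Digit '0' (value 0) x 2^8 = 0
  Digit '0' (value 0) x 2^7 = 0
  Digit '1' (value 1) x 2^6 = 64
  Digit '1' (value 1) x 2^5 = 32
  Digit '0' (value 0) x 2^4 = 0
  Digit '0' (value 0) x 2^3 = 0
  Digit '0' (value 0) x 2^2 = 0
  Digit '1' (value 1) x 2^1 = 2
  Digit '0' (value 0) x 2^0 = 0
Sum = 2658

2658


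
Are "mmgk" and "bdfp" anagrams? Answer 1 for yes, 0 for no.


Strings: "mmgk", "bdfp"
Sorted first:  gkmm
Sorted second: bdfp
Differ at position 0: 'g' vs 'b' => not anagrams

0


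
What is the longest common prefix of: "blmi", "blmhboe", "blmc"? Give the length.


Words: blmi, blmhboe, blmc
  Position 0: all 'b' => match
  Position 1: all 'l' => match
  Position 2: all 'm' => match
  Position 3: ('i', 'h', 'c') => mismatch, stop
LCP = "blm" (length 3)

3


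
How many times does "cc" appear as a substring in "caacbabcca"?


Searching for "cc" in "caacbabcca"
Scanning each position:
  Position 0: "ca" => no
  Position 1: "aa" => no
  Position 2: "ac" => no
  Position 3: "cb" => no
  Position 4: "ba" => no
  Position 5: "ab" => no
  Position 6: "bc" => no
  Position 7: "cc" => MATCH
  Position 8: "ca" => no
Total occurrences: 1

1


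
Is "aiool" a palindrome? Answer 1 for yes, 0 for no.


Input: aiool
Reversed: looia
  Compare pos 0 ('a') with pos 4 ('l'): MISMATCH
  Compare pos 1 ('i') with pos 3 ('o'): MISMATCH
Result: not a palindrome

0


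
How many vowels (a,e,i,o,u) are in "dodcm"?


Input: dodcm
Checking each character:
  'd' at position 0: consonant
  'o' at position 1: vowel (running total: 1)
  'd' at position 2: consonant
  'c' at position 3: consonant
  'm' at position 4: consonant
Total vowels: 1

1


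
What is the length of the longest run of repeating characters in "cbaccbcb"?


Input: "cbaccbcb"
Scanning for longest run:
  Position 1 ('b'): new char, reset run to 1
  Position 2 ('a'): new char, reset run to 1
  Position 3 ('c'): new char, reset run to 1
  Position 4 ('c'): continues run of 'c', length=2
  Position 5 ('b'): new char, reset run to 1
  Position 6 ('c'): new char, reset run to 1
  Position 7 ('b'): new char, reset run to 1
Longest run: 'c' with length 2

2


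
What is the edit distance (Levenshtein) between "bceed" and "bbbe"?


Computing edit distance: "bceed" -> "bbbe"
DP table:
           b    b    b    e
      0    1    2    3    4
  b   1    0    1    2    3
  c   2    1    1    2    3
  e   3    2    2    2    2
  e   4    3    3    3    2
  d   5    4    4    4    3
Edit distance = dp[5][4] = 3

3


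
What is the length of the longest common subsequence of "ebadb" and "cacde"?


LCS of "ebadb" and "cacde"
DP table:
           c    a    c    d    e
      0    0    0    0    0    0
  e   0    0    0    0    0    1
  b   0    0    0    0    0    1
  a   0    0    1    1    1    1
  d   0    0    1    1    2    2
  b   0    0    1    1    2    2
LCS length = dp[5][5] = 2

2


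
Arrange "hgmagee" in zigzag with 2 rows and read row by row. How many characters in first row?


Zigzag "hgmagee" into 2 rows:
Placing characters:
  'h' => row 0
  'g' => row 1
  'm' => row 0
  'a' => row 1
  'g' => row 0
  'e' => row 1
  'e' => row 0
Rows:
  Row 0: "hmge"
  Row 1: "gae"
First row length: 4

4


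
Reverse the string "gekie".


Input: gekie
Reading characters right to left:
  Position 4: 'e'
  Position 3: 'i'
  Position 2: 'k'
  Position 1: 'e'
  Position 0: 'g'
Reversed: eikeg

eikeg


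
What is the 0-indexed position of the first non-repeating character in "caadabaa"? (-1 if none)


Input: caadabaa
Character frequencies:
  'a': 5
  'b': 1
  'c': 1
  'd': 1
Scanning left to right for freq == 1:
  Position 0 ('c'): unique! => answer = 0

0


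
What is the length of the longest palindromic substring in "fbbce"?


Input: "fbbce"
Checking substrings for palindromes:
  [1:3] "bb" (len 2) => palindrome
Longest palindromic substring: "bb" with length 2

2


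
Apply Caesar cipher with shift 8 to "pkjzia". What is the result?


Caesar cipher: shift "pkjzia" by 8
  'p' (pos 15) + 8 = pos 23 = 'x'
  'k' (pos 10) + 8 = pos 18 = 's'
  'j' (pos 9) + 8 = pos 17 = 'r'
  'z' (pos 25) + 8 = pos 7 = 'h'
  'i' (pos 8) + 8 = pos 16 = 'q'
  'a' (pos 0) + 8 = pos 8 = 'i'
Result: xsrhqi

xsrhqi


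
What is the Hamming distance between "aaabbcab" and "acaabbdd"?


Comparing "aaabbcab" and "acaabbdd" position by position:
  Position 0: 'a' vs 'a' => same
  Position 1: 'a' vs 'c' => differ
  Position 2: 'a' vs 'a' => same
  Position 3: 'b' vs 'a' => differ
  Position 4: 'b' vs 'b' => same
  Position 5: 'c' vs 'b' => differ
  Position 6: 'a' vs 'd' => differ
  Position 7: 'b' vs 'd' => differ
Total differences (Hamming distance): 5

5


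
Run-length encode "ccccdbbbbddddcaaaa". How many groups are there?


Input: ccccdbbbbddddcaaaa
Scanning for consecutive runs:
  Group 1: 'c' x 4 (positions 0-3)
  Group 2: 'd' x 1 (positions 4-4)
  Group 3: 'b' x 4 (positions 5-8)
  Group 4: 'd' x 4 (positions 9-12)
  Group 5: 'c' x 1 (positions 13-13)
  Group 6: 'a' x 4 (positions 14-17)
Total groups: 6

6


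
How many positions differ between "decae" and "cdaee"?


Comparing "decae" and "cdaee" position by position:
  Position 0: 'd' vs 'c' => DIFFER
  Position 1: 'e' vs 'd' => DIFFER
  Position 2: 'c' vs 'a' => DIFFER
  Position 3: 'a' vs 'e' => DIFFER
  Position 4: 'e' vs 'e' => same
Positions that differ: 4

4


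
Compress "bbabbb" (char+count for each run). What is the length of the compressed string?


Input: bbabbb
Runs:
  'b' x 2 => "b2"
  'a' x 1 => "a1"
  'b' x 3 => "b3"
Compressed: "b2a1b3"
Compressed length: 6

6


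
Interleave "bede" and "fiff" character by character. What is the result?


Interleaving "bede" and "fiff":
  Position 0: 'b' from first, 'f' from second => "bf"
  Position 1: 'e' from first, 'i' from second => "ei"
  Position 2: 'd' from first, 'f' from second => "df"
  Position 3: 'e' from first, 'f' from second => "ef"
Result: bfeidfef

bfeidfef


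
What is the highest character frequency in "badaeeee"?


Input: badaeeee
Character counts:
  'a': 2
  'b': 1
  'd': 1
  'e': 4
Maximum frequency: 4

4


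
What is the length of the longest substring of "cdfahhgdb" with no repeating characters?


Input: "cdfahhgdb"
Sliding window (track last position of each char):
  Position 0 ('c'): window [0,0] length 1 -- new best
  Position 1 ('d'): window [0,1] length 2 -- new best
  Position 2 ('f'): window [0,2] length 3 -- new best
  Position 3 ('a'): window [0,3] length 4 -- new best
  Position 4 ('h'): window [0,4] length 5 -- new best
  Position 5 ('h'): repeat (last at 4), move window start to 5
  Position 5 ('h'): window [5,5] length 1
  Position 6 ('g'): window [5,6] length 2
  Position 7 ('d'): window [5,7] length 3
  Position 8 ('b'): window [5,8] length 4
Longest substring with no repeats: "cdfah" with length 5

5


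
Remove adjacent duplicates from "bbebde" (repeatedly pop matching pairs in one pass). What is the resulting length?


Input: bbebde
Stack-based adjacent duplicate removal:
  Read 'b': push. Stack: b
  Read 'b': matches stack top 'b' => pop. Stack: (empty)
  Read 'e': push. Stack: e
  Read 'b': push. Stack: eb
  Read 'd': push. Stack: ebd
  Read 'e': push. Stack: ebde
Final stack: "ebde" (length 4)

4


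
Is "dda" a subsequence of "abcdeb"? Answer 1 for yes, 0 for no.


Check if "dda" is a subsequence of "abcdeb"
Greedy scan:
  Position 0 ('a'): no match needed
  Position 1 ('b'): no match needed
  Position 2 ('c'): no match needed
  Position 3 ('d'): matches sub[0] = 'd'
  Position 4 ('e'): no match needed
  Position 5 ('b'): no match needed
Only matched 1/3 characters => not a subsequence

0


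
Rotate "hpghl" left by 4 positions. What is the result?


Input: "hpghl", rotate left by 4
First 4 characters: "hpgh"
Remaining characters: "l"
Concatenate remaining + first: "l" + "hpgh" = "lhpgh"

lhpgh


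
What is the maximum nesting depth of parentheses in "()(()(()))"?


Input: "()(()(()))"
Tracking depth:
  Position 0 '(': depth becomes 1
  Position 1 ')': depth becomes 0
  Position 2 '(': depth becomes 1
  Position 3 '(': depth becomes 2
  Position 4 ')': depth becomes 1
  Position 5 '(': depth becomes 2
  Position 6 '(': depth becomes 3
  Position 7 ')': depth becomes 2
  Position 8 ')': depth becomes 1
  Position 9 ')': depth becomes 0
Maximum depth reached: 3

3


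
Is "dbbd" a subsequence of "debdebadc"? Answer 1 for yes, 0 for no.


Check if "dbbd" is a subsequence of "debdebadc"
Greedy scan:
  Position 0 ('d'): matches sub[0] = 'd'
  Position 1 ('e'): no match needed
  Position 2 ('b'): matches sub[1] = 'b'
  Position 3 ('d'): no match needed
  Position 4 ('e'): no match needed
  Position 5 ('b'): matches sub[2] = 'b'
  Position 6 ('a'): no match needed
  Position 7 ('d'): matches sub[3] = 'd'
  Position 8 ('c'): no match needed
All 4 characters matched => is a subsequence

1


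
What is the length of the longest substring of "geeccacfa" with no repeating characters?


Input: "geeccacfa"
Sliding window (track last position of each char):
  Position 0 ('g'): window [0,0] length 1 -- new best
  Position 1 ('e'): window [0,1] length 2 -- new best
  Position 2 ('e'): repeat (last at 1), move window start to 2
  Position 2 ('e'): window [2,2] length 1
  Position 3 ('c'): window [2,3] length 2
  Position 4 ('c'): repeat (last at 3), move window start to 4
  Position 4 ('c'): window [4,4] length 1
  Position 5 ('a'): window [4,5] length 2
  Position 6 ('c'): repeat (last at 4), move window start to 5
  Position 6 ('c'): window [5,6] length 2
  Position 7 ('f'): window [5,7] length 3 -- new best
  Position 8 ('a'): repeat (last at 5), move window start to 6
  Position 8 ('a'): window [6,8] length 3
Longest substring with no repeats: "acf" with length 3

3


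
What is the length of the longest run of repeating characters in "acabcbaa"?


Input: "acabcbaa"
Scanning for longest run:
  Position 1 ('c'): new char, reset run to 1
  Position 2 ('a'): new char, reset run to 1
  Position 3 ('b'): new char, reset run to 1
  Position 4 ('c'): new char, reset run to 1
  Position 5 ('b'): new char, reset run to 1
  Position 6 ('a'): new char, reset run to 1
  Position 7 ('a'): continues run of 'a', length=2
Longest run: 'a' with length 2

2


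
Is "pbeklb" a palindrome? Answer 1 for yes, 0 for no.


Input: pbeklb
Reversed: blkebp
  Compare pos 0 ('p') with pos 5 ('b'): MISMATCH
  Compare pos 1 ('b') with pos 4 ('l'): MISMATCH
  Compare pos 2 ('e') with pos 3 ('k'): MISMATCH
Result: not a palindrome

0


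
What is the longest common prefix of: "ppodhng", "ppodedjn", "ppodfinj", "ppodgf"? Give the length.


Words: ppodhng, ppodedjn, ppodfinj, ppodgf
  Position 0: all 'p' => match
  Position 1: all 'p' => match
  Position 2: all 'o' => match
  Position 3: all 'd' => match
  Position 4: ('h', 'e', 'f', 'g') => mismatch, stop
LCP = "ppod" (length 4)

4


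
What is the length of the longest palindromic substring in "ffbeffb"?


Input: "ffbeffb"
Checking substrings for palindromes:
  [0:2] "ff" (len 2) => palindrome
  [4:6] "ff" (len 2) => palindrome
Longest palindromic substring: "ff" with length 2

2


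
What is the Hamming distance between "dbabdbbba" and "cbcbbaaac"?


Comparing "dbabdbbba" and "cbcbbaaac" position by position:
  Position 0: 'd' vs 'c' => differ
  Position 1: 'b' vs 'b' => same
  Position 2: 'a' vs 'c' => differ
  Position 3: 'b' vs 'b' => same
  Position 4: 'd' vs 'b' => differ
  Position 5: 'b' vs 'a' => differ
  Position 6: 'b' vs 'a' => differ
  Position 7: 'b' vs 'a' => differ
  Position 8: 'a' vs 'c' => differ
Total differences (Hamming distance): 7

7


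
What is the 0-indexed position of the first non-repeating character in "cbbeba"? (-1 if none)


Input: cbbeba
Character frequencies:
  'a': 1
  'b': 3
  'c': 1
  'e': 1
Scanning left to right for freq == 1:
  Position 0 ('c'): unique! => answer = 0

0


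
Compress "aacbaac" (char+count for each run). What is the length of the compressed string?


Input: aacbaac
Runs:
  'a' x 2 => "a2"
  'c' x 1 => "c1"
  'b' x 1 => "b1"
  'a' x 2 => "a2"
  'c' x 1 => "c1"
Compressed: "a2c1b1a2c1"
Compressed length: 10

10


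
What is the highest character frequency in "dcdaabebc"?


Input: dcdaabebc
Character counts:
  'a': 2
  'b': 2
  'c': 2
  'd': 2
  'e': 1
Maximum frequency: 2

2


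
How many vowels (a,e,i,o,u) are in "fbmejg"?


Input: fbmejg
Checking each character:
  'f' at position 0: consonant
  'b' at position 1: consonant
  'm' at position 2: consonant
  'e' at position 3: vowel (running total: 1)
  'j' at position 4: consonant
  'g' at position 5: consonant
Total vowels: 1

1


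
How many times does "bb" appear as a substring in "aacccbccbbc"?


Searching for "bb" in "aacccbccbbc"
Scanning each position:
  Position 0: "aa" => no
  Position 1: "ac" => no
  Position 2: "cc" => no
  Position 3: "cc" => no
  Position 4: "cb" => no
  Position 5: "bc" => no
  Position 6: "cc" => no
  Position 7: "cb" => no
  Position 8: "bb" => MATCH
  Position 9: "bc" => no
Total occurrences: 1

1


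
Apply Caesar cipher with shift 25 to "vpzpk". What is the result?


Caesar cipher: shift "vpzpk" by 25
  'v' (pos 21) + 25 = pos 20 = 'u'
  'p' (pos 15) + 25 = pos 14 = 'o'
  'z' (pos 25) + 25 = pos 24 = 'y'
  'p' (pos 15) + 25 = pos 14 = 'o'
  'k' (pos 10) + 25 = pos 9 = 'j'
Result: uoyoj

uoyoj


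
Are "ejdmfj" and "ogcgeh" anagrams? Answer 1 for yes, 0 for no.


Strings: "ejdmfj", "ogcgeh"
Sorted first:  defjjm
Sorted second: ceggho
Differ at position 0: 'd' vs 'c' => not anagrams

0


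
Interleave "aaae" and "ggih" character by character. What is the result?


Interleaving "aaae" and "ggih":
  Position 0: 'a' from first, 'g' from second => "ag"
  Position 1: 'a' from first, 'g' from second => "ag"
  Position 2: 'a' from first, 'i' from second => "ai"
  Position 3: 'e' from first, 'h' from second => "eh"
Result: agagaieh

agagaieh


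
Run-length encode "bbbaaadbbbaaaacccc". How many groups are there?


Input: bbbaaadbbbaaaacccc
Scanning for consecutive runs:
  Group 1: 'b' x 3 (positions 0-2)
  Group 2: 'a' x 3 (positions 3-5)
  Group 3: 'd' x 1 (positions 6-6)
  Group 4: 'b' x 3 (positions 7-9)
  Group 5: 'a' x 4 (positions 10-13)
  Group 6: 'c' x 4 (positions 14-17)
Total groups: 6

6


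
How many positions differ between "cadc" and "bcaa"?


Comparing "cadc" and "bcaa" position by position:
  Position 0: 'c' vs 'b' => DIFFER
  Position 1: 'a' vs 'c' => DIFFER
  Position 2: 'd' vs 'a' => DIFFER
  Position 3: 'c' vs 'a' => DIFFER
Positions that differ: 4

4


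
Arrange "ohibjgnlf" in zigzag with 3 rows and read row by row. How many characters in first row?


Zigzag "ohibjgnlf" into 3 rows:
Placing characters:
  'o' => row 0
  'h' => row 1
  'i' => row 2
  'b' => row 1
  'j' => row 0
  'g' => row 1
  'n' => row 2
  'l' => row 1
  'f' => row 0
Rows:
  Row 0: "ojf"
  Row 1: "hbgl"
  Row 2: "in"
First row length: 3

3
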